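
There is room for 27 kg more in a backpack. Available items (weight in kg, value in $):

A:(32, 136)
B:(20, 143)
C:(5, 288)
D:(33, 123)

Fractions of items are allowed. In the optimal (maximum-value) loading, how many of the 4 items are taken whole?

Ratios (sorted): C 57.60, B 7.15, A 4.25, D 3.73
take C (5 @ 288); take B (20 @ 143); take 2/32 of A → 8.50. Capacity used 27/27.
2 item(s) taken whole; one partial (take 2/32 of A).

2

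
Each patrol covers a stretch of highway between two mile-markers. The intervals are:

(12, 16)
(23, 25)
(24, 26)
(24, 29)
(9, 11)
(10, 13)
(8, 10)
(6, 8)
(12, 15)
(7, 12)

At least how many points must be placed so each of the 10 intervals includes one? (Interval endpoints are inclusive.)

Process intervals by earliest right end; each time one isn't hit yet, stab at its right endpoint.
By right end: [6,8]  [8,10]  [9,11]  [7,12]  [10,13]  [12,15]  [12,16]  [23,25]  [24,26]  [24,29]
[6,8] uncovered → point at 8; [9,11] uncovered → point at 11; [12,15] uncovered → point at 15; [23,25] uncovered → point at 25.
Points: 8, 11, 15, 25 (4 total).

4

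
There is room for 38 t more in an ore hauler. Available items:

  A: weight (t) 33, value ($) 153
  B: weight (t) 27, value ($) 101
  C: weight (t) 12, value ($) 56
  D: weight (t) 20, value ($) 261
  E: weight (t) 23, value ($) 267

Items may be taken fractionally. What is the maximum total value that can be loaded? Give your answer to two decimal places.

469.96

Ratios (sorted): D 13.05, E 11.61, C 4.67, A 4.64, B 3.74
take D (20 @ 261); take 18/23 of E → 208.96. Capacity used 38/38.
Total value = 469.96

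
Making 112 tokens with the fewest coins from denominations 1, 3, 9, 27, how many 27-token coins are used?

4

Greedy: take as many of the largest coin as possible, then repeat with the remainder.
112 − 4×27→4 − 1×3→1 − 1×1→0
Count of 27: 4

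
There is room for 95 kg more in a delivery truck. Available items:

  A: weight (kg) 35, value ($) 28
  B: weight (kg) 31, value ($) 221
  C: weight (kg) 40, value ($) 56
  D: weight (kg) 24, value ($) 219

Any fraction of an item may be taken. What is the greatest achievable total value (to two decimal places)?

496.00

Sort by value per unit weight and fill in that order.
Order: D (219/24=9.12) > B (221/31=7.13) > C (56/40=1.40) > A (28/35=0.80)
Fill: take D (24 @ 219) → take B (31 @ 221) → take C (40 @ 56); 95/95 used.
Total value = 496.00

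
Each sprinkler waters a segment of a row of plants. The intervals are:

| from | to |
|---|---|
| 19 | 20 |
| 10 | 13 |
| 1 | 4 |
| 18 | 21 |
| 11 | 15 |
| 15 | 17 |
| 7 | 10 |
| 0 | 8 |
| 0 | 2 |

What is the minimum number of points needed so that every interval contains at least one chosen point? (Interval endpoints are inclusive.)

4

Sorted: [0,2] [1,4] [0,8] [7,10] [10,13] [11,15] [15,17] [19,20] [18,21]
{[0,2],[1,4],[0,8]} hit by 2; {[7,10],[10,13]} hit by 10; {[11,15],[15,17]} hit by 15; {[19,20],[18,21]} hit by 20.
Points: 2, 10, 15, 20 (4 total).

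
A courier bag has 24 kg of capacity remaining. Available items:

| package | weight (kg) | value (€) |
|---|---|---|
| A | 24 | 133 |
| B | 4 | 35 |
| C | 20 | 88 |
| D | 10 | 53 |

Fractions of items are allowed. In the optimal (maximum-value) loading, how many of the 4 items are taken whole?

Greedy by value/weight ratio, highest first.
Order: B (35/4=8.75) > A (133/24=5.54) > D (53/10=5.30) > C (88/20=4.40)
Fill: take B (4 @ 35) → take 20/24 of A → 110.83; 24/24 used.
1 item(s) taken whole; one partial (take 20/24 of A).

1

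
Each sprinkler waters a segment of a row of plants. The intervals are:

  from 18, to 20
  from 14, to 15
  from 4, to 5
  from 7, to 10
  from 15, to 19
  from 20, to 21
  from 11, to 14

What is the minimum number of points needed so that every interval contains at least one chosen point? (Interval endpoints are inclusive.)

Sorted: [4,5] [7,10] [11,14] [14,15] [15,19] [18,20] [20,21]
{[4,5]} hit by 5; {[7,10]} hit by 10; {[11,14],[14,15]} hit by 14; {[15,19],[18,20]} hit by 19; {[20,21]} hit by 21.
Points: 5, 10, 14, 19, 21 (5 total).

5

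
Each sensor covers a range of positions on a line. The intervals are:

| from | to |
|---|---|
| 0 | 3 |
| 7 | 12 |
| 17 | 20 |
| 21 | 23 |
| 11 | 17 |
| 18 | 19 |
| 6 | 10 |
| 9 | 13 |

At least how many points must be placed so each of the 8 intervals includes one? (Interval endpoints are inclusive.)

5

Sorted: [0,3] [6,10] [7,12] [9,13] [11,17] [18,19] [17,20] [21,23]
{[0,3]} hit by 3; {[6,10],[7,12],[9,13]} hit by 10; {[11,17]} hit by 17; {[18,19],[17,20]} hit by 19; {[21,23]} hit by 23.
Points: 3, 10, 17, 19, 23 (5 total).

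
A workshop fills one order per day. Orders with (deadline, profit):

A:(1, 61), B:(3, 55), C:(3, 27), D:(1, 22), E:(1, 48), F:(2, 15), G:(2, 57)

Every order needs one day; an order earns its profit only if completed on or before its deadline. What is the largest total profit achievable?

Take jobs in profit order; each goes to the latest open slot no later than its deadline.
By profit: A(d1,61), G(d2,57), B(d3,55), E(d1,48), C(d3,27), D(d1,22), F(d2,15)
A→slot 1; G→slot 2; B→slot 3; E skipped; C skipped; D skipped; F skipped.
Profit = 61 + 57 + 55 = 173

173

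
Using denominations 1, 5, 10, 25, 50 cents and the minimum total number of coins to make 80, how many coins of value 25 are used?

1

80 = 1×50 + 1×25 + 1×5
Count of 25: 1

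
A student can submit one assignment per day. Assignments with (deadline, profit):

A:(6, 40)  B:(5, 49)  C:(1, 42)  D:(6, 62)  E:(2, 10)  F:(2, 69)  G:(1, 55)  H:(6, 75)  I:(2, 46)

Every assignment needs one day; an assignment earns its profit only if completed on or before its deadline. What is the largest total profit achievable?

By profit: H(d6,75), F(d2,69), D(d6,62), G(d1,55), B(d5,49), I(d2,46), C(d1,42), A(d6,40), E(d2,10)
H→slot 6; F→slot 2; D→slot 5; G→slot 1; B→slot 4; I skipped; C skipped; A→slot 3; E skipped.
Profit = 55 + 69 + 40 + 49 + 62 + 75 = 350

350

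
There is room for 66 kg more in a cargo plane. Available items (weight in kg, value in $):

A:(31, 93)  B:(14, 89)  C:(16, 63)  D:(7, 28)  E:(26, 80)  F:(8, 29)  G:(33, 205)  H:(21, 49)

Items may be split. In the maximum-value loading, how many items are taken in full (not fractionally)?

3

Ratios (sorted): B 6.36, G 6.21, D 4.00, C 3.94, F 3.62, E 3.08, A 3.00, H 2.33
take B (14 @ 89); take G (33 @ 205); take D (7 @ 28); take 12/16 of C → 47.25. Capacity used 66/66.
3 item(s) taken whole; one partial (take 12/16 of C).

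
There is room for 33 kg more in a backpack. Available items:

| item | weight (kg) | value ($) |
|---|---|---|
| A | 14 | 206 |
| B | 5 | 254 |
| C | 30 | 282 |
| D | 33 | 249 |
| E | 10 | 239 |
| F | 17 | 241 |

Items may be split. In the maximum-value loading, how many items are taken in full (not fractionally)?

Ratios (sorted): B 50.80, E 23.90, A 14.71, F 14.18, C 9.40, D 7.55
take B (5 @ 254); take E (10 @ 239); take A (14 @ 206); take 4/17 of F → 56.71. Capacity used 33/33.
3 item(s) taken whole; one partial (take 4/17 of F).

3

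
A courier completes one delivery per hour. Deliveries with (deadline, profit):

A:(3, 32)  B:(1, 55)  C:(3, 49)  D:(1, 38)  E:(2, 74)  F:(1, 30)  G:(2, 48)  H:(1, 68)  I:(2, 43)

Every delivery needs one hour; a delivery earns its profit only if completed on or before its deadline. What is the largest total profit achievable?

Sort by profit descending; place each in the latest free slot ≤ its deadline.
Profit order: E=74 H=68 B=55 C=49 G=48 I=43 D=38 A=32 F=30
Assign: E→slot 2, H→slot 1, B skipped, C→slot 3, G skipped, I skipped, D skipped, A skipped, F skipped.
Slots: [1:H] [2:E] [3:C]
Profit = 68 + 74 + 49 = 191

191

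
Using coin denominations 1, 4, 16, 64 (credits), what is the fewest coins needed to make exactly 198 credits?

Use the largest denomination that fits, subtract, and repeat.
198 = 3×64 + 1×4 + 2×1
Total coins = 3 + 1 + 2 = 6

6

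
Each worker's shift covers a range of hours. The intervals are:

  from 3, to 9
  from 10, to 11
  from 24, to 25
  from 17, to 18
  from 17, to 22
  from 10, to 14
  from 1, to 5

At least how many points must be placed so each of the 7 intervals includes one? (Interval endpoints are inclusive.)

4

Process intervals by earliest right end; each time one isn't hit yet, stab at its right endpoint.
Sorted: [1,5] [3,9] [10,11] [10,14] [17,18] [17,22] [24,25]
{[1,5],[3,9]} hit by 5; {[10,11],[10,14]} hit by 11; {[17,18],[17,22]} hit by 18; {[24,25]} hit by 25.
Points: 5, 11, 18, 25 (4 total).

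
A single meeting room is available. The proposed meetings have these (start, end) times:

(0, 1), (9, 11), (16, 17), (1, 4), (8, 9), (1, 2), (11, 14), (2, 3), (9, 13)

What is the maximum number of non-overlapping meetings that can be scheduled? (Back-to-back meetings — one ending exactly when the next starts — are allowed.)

7

Sorted by end: (0,1)  (1,2)  (2,3)  (1,4)  (8,9)  (9,11)  (9,13)  (11,14)  (16,17)
take (0,1); take (1,2); take (2,3); skip (1,4); take (8,9); take (9,11); skip (9,13); take (11,14); take (16,17).
Selected 7 meetings.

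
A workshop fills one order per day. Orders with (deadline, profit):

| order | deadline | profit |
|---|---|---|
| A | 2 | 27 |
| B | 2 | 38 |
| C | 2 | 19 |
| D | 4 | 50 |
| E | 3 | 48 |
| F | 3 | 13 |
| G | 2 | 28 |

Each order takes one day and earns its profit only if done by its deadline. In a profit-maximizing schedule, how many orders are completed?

Profit order: D=50 E=48 B=38 G=28 A=27 C=19 F=13
Assign: D→slot 4, E→slot 3, B→slot 2, G→slot 1, A skipped, C skipped, F skipped.
Slots: [1:G] [2:B] [3:E] [4:D]
4 of 7 scheduled.

4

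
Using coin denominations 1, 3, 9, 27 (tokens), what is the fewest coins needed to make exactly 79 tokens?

Greedy: take as many of the largest coin as possible, then repeat with the remainder.
79 − 2×27→25 − 2×9→7 − 2×3→1 − 1×1→0
Total coins = 2 + 2 + 2 + 1 = 7

7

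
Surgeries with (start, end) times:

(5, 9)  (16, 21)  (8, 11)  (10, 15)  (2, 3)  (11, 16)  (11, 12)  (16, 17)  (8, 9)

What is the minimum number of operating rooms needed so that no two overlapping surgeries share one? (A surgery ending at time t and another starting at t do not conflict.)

The answer is the maximum number of intervals overlapping at any instant.
starts: [2, 5, 8, 8, 10, 11, 11, 16, 16]
ends:   [3, 9, 9, 11, 12, 15, 16, 17, 21]
s2→1 e3→0 s5→1 s8→2 s8→3  — peak 3.

3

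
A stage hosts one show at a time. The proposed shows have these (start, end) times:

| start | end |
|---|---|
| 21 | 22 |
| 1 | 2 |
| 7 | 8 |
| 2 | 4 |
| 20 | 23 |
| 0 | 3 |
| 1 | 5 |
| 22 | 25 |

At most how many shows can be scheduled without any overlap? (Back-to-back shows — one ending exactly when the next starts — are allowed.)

Sorted by end: (1,2)  (0,3)  (2,4)  (1,5)  (7,8)  (21,22)  (20,23)  (22,25)
take (1,2); skip (0,3); take (2,4); take (7,8); take (21,22); take (22,25).
Selected 5 shows.

5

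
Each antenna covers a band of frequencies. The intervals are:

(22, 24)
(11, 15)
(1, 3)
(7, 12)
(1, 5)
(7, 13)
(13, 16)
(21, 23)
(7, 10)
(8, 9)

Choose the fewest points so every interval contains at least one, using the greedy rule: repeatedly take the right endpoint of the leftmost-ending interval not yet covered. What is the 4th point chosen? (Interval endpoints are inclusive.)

Sorted: [1,3] [1,5] [8,9] [7,10] [7,12] [7,13] [11,15] [13,16] [21,23] [22,24]
{[1,3],[1,5]} hit by 3; {[8,9],[7,10],[7,12],[7,13]} hit by 9; {[11,15],[13,16]} hit by 15; {[21,23],[22,24]} hit by 23.
Points: 3, 9, 15, 23 (4 total).

23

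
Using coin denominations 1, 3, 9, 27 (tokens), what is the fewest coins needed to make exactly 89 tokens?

7

Use the largest denomination that fits, subtract, and repeat.
89 − 3×27→8 − 2×3→2 − 2×1→0
Total coins = 3 + 2 + 2 = 7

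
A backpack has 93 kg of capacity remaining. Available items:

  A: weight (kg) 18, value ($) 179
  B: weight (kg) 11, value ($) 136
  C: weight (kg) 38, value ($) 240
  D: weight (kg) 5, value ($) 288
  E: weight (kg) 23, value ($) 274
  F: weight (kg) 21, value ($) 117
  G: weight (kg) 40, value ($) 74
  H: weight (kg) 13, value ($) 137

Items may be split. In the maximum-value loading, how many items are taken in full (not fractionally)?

Ratios (sorted): D 57.60, B 12.36, E 11.91, H 10.54, A 9.94, C 6.32, F 5.57, G 1.85
take D (5 @ 288); take B (11 @ 136); take E (23 @ 274); take H (13 @ 137); take A (18 @ 179); take 23/38 of C → 145.26. Capacity used 93/93.
5 item(s) taken whole; one partial (take 23/38 of C).

5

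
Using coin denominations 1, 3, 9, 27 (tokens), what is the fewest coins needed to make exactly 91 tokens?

Use the largest denomination that fits, subtract, and repeat.
91 − 3×27→10 − 1×9→1 − 1×1→0
Total coins = 3 + 1 + 1 = 5

5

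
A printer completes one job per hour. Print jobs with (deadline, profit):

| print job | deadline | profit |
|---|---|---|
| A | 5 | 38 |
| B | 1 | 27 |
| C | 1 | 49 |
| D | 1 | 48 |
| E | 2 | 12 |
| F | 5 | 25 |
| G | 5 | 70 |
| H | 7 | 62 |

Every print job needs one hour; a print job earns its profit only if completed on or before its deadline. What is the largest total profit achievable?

256

By profit: G(d5,70), H(d7,62), C(d1,49), D(d1,48), A(d5,38), B(d1,27), F(d5,25), E(d2,12)
G→slot 5; H→slot 7; C→slot 1; D skipped; A→slot 4; B skipped; F→slot 3; E→slot 2.
Profit = 49 + 12 + 25 + 38 + 70 + 62 = 256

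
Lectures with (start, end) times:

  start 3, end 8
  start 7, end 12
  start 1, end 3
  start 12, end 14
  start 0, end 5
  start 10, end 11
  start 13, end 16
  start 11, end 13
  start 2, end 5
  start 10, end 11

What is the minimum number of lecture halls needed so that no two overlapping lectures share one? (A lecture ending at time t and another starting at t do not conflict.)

3

The answer is the maximum number of intervals overlapping at any instant.
starts: [0, 1, 2, 3, 7, 10, 10, 11, 12, 13]
ends:   [3, 5, 5, 8, 11, 11, 12, 13, 14, 16]
s0→1 s1→2 s2→3  — peak 3.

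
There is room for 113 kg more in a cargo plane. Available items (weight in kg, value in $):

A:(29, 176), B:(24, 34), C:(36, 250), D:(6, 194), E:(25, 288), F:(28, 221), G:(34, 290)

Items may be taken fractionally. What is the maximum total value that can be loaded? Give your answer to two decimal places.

Order: D (194/6=32.33) > E (288/25=11.52) > G (290/34=8.53) > F (221/28=7.89) > C (250/36=6.94) > A (176/29=6.07) > B (34/24=1.42)
Fill: take D (6 @ 194) → take E (25 @ 288) → take G (34 @ 290) → take F (28 @ 221) → take 20/36 of C → 138.89; 113/113 used.
Total value = 1131.89

1131.89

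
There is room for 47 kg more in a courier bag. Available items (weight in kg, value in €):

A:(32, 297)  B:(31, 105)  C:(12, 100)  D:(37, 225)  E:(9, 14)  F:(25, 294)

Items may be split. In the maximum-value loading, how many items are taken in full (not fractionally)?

1

Ratios (sorted): F 11.76, A 9.28, C 8.33, D 6.08, B 3.39, E 1.56
take F (25 @ 294); take 22/32 of A → 204.19. Capacity used 47/47.
1 item(s) taken whole; one partial (take 22/32 of A).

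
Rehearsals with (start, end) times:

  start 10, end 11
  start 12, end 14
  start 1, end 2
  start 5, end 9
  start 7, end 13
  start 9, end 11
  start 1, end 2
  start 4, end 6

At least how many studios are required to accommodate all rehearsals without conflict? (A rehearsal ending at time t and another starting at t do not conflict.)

3

The answer is the maximum number of intervals overlapping at any instant.
starts: [1, 1, 4, 5, 7, 9, 10, 12]
ends:   [2, 2, 6, 9, 11, 11, 13, 14]
s1→1 s1→2 e2→1 e2→0 s4→1 s5→2 e6→1 s7→2 e9→1 s9→2 s10→3  — peak 3.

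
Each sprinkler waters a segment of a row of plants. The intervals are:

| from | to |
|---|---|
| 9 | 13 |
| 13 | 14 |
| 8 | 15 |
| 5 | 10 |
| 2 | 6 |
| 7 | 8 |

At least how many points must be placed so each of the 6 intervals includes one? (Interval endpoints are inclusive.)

Sort by right endpoint; whenever an interval is uncovered, place a point at its right end.
Sorted: [2,6] [7,8] [5,10] [9,13] [13,14] [8,15]
{[2,6]} hit by 6; {[7,8],[5,10]} hit by 8; {[9,13],[13,14],[8,15]} hit by 13.
Points: 6, 8, 13 (3 total).

3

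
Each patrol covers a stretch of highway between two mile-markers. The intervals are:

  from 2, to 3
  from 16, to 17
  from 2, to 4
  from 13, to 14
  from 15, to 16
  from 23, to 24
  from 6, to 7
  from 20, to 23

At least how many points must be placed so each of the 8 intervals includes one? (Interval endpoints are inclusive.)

Sorted: [2,3] [2,4] [6,7] [13,14] [15,16] [16,17] [20,23] [23,24]
{[2,3],[2,4]} hit by 3; {[6,7]} hit by 7; {[13,14]} hit by 14; {[15,16],[16,17]} hit by 16; {[20,23],[23,24]} hit by 23.
Points: 3, 7, 14, 16, 23 (5 total).

5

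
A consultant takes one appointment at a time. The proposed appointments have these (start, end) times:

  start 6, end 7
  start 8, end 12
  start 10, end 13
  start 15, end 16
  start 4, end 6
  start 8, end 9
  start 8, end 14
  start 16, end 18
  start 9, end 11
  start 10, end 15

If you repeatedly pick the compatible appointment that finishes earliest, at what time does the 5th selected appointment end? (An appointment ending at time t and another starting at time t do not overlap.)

Sorted by end: (4,6)  (6,7)  (8,9)  (9,11)  (8,12)  (10,13)  (8,14)  (10,15)  (15,16)  (16,18)
take (4,6); take (6,7); take (8,9); take (9,11); take (15,16); take (16,18).
Selected: (4,6) (6,7) (8,9) (9,11) (15,16) (16,18)

16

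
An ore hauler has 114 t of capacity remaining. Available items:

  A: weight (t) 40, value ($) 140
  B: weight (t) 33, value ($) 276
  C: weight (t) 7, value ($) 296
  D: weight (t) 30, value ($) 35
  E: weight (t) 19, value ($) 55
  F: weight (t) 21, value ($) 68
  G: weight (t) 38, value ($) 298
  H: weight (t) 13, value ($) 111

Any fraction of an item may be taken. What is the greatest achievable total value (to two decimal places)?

Sort by value per unit weight and fill in that order.
Ratios (sorted): C 42.29, H 8.54, B 8.36, G 7.84, A 3.50, F 3.24, E 2.89, D 1.17
take C (7 @ 296); take H (13 @ 111); take B (33 @ 276); take G (38 @ 298); take 23/40 of A → 80.50. Capacity used 114/114.
Total value = 1061.50

1061.50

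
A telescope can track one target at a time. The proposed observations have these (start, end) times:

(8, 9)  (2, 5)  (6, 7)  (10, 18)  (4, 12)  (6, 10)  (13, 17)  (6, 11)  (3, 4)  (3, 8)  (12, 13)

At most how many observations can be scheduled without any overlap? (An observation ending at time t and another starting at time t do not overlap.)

5

Sort by end time and greedily take each interval whose start is ≥ the last chosen end.
By end time: (3,4), (2,5), (6,7), (3,8), (8,9), (6,10), (6,11), (4,12), (12,13), (13,17), (10,18).
Pick (3,4); next start ≥ 4 → (6,7); next start ≥ 7 → (8,9); next start ≥ 9 → (12,13); next start ≥ 13 → (13,17).
Selected 5 observations.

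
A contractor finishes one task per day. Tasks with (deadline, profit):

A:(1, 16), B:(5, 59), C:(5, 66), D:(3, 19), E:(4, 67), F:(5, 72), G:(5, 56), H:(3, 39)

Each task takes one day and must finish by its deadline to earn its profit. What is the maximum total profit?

320

Sort by profit descending; place each in the latest free slot ≤ its deadline.
By profit: F(d5,72), E(d4,67), C(d5,66), B(d5,59), G(d5,56), H(d3,39), D(d3,19), A(d1,16)
F→slot 5; E→slot 4; C→slot 3; B→slot 2; G→slot 1; H skipped; D skipped; A skipped.
Profit = 56 + 59 + 66 + 67 + 72 = 320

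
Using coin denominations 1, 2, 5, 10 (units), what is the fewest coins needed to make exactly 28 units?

5

28 = 2×10 + 1×5 + 1×2 + 1×1
Total coins = 2 + 1 + 1 + 1 = 5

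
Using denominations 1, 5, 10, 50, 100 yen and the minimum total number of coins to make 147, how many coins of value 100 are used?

147 − 1×100→47 − 4×10→7 − 1×5→2 − 2×1→0
Count of 100: 1

1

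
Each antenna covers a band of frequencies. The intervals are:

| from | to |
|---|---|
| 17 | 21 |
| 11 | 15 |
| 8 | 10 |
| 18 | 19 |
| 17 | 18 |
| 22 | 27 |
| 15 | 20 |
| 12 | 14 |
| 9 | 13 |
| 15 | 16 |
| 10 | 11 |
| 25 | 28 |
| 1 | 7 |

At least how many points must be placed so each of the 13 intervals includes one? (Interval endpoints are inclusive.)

Sorted: [1,7] [8,10] [10,11] [9,13] [12,14] [11,15] [15,16] [17,18] [18,19] [15,20] [17,21] [22,27] [25,28]
{[1,7]} hit by 7; {[8,10],[10,11],[9,13]} hit by 10; {[12,14],[11,15]} hit by 14; {[15,16]} hit by 16; {[17,18],[18,19],[15,20],[17,21]} hit by 18; {[22,27],[25,28]} hit by 27.
Points: 7, 10, 14, 16, 18, 27 (6 total).

6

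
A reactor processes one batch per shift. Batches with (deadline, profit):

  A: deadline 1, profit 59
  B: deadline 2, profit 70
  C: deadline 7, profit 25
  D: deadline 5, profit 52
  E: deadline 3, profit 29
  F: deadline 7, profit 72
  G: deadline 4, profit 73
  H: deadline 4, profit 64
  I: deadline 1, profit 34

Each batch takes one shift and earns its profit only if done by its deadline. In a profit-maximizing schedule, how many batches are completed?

Take jobs in profit order; each goes to the latest open slot no later than its deadline.
Profit order: G=73 F=72 B=70 H=64 A=59 D=52 I=34 E=29 C=25
Assign: G→slot 4, F→slot 7, B→slot 2, H→slot 3, A→slot 1, D→slot 5, I skipped, E skipped, C→slot 6.
Slots: [1:A] [2:B] [3:H] [4:G] [5:D] [6:C] [7:F]
7 of 9 scheduled.

7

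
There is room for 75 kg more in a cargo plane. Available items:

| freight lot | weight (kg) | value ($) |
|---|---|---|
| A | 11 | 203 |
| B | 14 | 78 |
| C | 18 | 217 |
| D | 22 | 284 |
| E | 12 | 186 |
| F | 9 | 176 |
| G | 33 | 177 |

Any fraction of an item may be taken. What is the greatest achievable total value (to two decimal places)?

1082.71

Order: F (176/9=19.56) > A (203/11=18.45) > E (186/12=15.50) > D (284/22=12.91) > C (217/18=12.06) > B (78/14=5.57) > G (177/33=5.36)
Fill: take F (9 @ 176) → take A (11 @ 203) → take E (12 @ 186) → take D (22 @ 284) → take C (18 @ 217) → take 3/14 of B → 16.71; 75/75 used.
Total value = 1082.71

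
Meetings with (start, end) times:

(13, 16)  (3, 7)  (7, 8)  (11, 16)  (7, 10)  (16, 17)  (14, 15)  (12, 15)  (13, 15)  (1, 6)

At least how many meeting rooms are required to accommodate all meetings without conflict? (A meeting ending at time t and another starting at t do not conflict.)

The answer is the maximum number of intervals overlapping at any instant.
Events (time:±→running): 1:+→1 3:+→2 6:-→1 7:-→0 7:+→1 7:+→2 8:-→1 10:-→0 11:+→1 12:+→2 13:+→3 13:+→4 14:+→5 … peak 5.

5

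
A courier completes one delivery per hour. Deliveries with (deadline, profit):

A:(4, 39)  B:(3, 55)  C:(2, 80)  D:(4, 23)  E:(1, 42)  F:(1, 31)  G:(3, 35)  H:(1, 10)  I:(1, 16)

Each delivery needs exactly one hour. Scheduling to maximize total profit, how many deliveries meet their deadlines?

4

Profit order: C=80 B=55 E=42 A=39 G=35 F=31 D=23 I=16 H=10
Assign: C→slot 2, B→slot 3, E→slot 1, A→slot 4, G skipped, F skipped, D skipped, I skipped, H skipped.
Slots: [1:E] [2:C] [3:B] [4:A]
4 of 9 scheduled.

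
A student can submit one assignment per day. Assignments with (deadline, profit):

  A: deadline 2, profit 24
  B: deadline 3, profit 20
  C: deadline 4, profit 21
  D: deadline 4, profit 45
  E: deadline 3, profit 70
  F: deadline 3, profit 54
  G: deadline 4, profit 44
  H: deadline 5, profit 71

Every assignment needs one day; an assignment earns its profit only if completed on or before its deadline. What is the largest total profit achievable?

284

Profit order: H=71 E=70 F=54 D=45 G=44 A=24 C=21 B=20
Assign: H→slot 5, E→slot 3, F→slot 2, D→slot 4, G→slot 1, A skipped, C skipped, B skipped.
Slots: [1:G] [2:F] [3:E] [4:D] [5:H]
Profit = 44 + 54 + 70 + 45 + 71 = 284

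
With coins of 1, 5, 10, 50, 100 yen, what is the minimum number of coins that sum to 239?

10

Use the largest denomination that fits, subtract, and repeat.
239 − 2×100→39 − 3×10→9 − 1×5→4 − 4×1→0
Total coins = 2 + 3 + 1 + 4 = 10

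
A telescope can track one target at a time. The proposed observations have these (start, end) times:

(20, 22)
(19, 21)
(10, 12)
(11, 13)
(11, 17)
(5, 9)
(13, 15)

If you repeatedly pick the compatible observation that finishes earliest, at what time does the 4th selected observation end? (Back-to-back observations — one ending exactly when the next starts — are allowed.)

21

By end time: (5,9), (10,12), (11,13), (13,15), (11,17), (19,21), (20,22).
Pick (5,9); next start ≥ 9 → (10,12); next start ≥ 12 → (13,15); next start ≥ 15 → (19,21).
Selected: (5,9) (10,12) (13,15) (19,21)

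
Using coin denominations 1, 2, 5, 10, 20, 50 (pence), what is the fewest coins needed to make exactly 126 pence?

Use the largest denomination that fits, subtract, and repeat.
126 − 2×50→26 − 1×20→6 − 1×5→1 − 1×1→0
Total coins = 2 + 1 + 1 + 1 = 5

5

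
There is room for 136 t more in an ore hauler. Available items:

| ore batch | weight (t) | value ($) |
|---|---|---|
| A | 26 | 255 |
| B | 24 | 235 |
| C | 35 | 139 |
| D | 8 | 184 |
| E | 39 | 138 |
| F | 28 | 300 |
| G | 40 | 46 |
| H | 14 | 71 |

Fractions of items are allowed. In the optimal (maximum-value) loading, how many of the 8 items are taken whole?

6

Greedy by value/weight ratio, highest first.
Order: D (184/8=23.00) > F (300/28=10.71) > A (255/26=9.81) > B (235/24=9.79) > H (71/14=5.07) > C (139/35=3.97) > E (138/39=3.54) > G (46/40=1.15)
Fill: take D (8 @ 184) → take F (28 @ 300) → take A (26 @ 255) → take B (24 @ 235) → take H (14 @ 71) → take C (35 @ 139) → take 1/39 of E → 3.54; 136/136 used.
6 item(s) taken whole; one partial (take 1/39 of E).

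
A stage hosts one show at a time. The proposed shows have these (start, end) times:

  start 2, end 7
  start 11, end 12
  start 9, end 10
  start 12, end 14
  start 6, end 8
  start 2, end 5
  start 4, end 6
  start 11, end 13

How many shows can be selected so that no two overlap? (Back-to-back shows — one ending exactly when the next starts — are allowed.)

5

By end time: (2,5), (4,6), (2,7), (6,8), (9,10), (11,12), (11,13), (12,14).
Pick (2,5); next start ≥ 5 → (6,8); next start ≥ 8 → (9,10); next start ≥ 10 → (11,12); next start ≥ 12 → (12,14).
Selected 5 shows.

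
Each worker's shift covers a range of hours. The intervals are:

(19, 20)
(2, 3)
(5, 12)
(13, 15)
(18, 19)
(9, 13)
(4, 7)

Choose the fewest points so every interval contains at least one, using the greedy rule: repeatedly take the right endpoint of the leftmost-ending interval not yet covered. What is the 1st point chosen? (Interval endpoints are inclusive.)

3

Process intervals by earliest right end; each time one isn't hit yet, stab at its right endpoint.
By right end: [2,3]  [4,7]  [5,12]  [9,13]  [13,15]  [18,19]  [19,20]
[2,3] uncovered → point at 3; [4,7] uncovered → point at 7; [9,13] uncovered → point at 13; [18,19] uncovered → point at 19.
Points: 3, 7, 13, 19 (4 total).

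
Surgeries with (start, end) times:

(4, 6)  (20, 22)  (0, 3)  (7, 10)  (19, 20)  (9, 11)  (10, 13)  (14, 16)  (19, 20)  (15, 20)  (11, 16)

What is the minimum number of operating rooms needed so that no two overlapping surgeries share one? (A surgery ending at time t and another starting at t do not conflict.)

3

The answer is the maximum number of intervals overlapping at any instant.
Events (time:±→running): 0:+→1 3:-→0 4:+→1 6:-→0 7:+→1 9:+→2 10:-→1 10:+→2 11:-→1 11:+→2 13:-→1 14:+→2 15:+→3 … peak 3.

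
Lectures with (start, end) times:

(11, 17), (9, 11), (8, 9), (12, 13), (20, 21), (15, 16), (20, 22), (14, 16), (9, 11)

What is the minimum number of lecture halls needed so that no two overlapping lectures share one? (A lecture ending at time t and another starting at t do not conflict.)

3

starts: [8, 9, 9, 11, 12, 14, 15, 20, 20]
ends:   [9, 11, 11, 13, 16, 16, 17, 21, 22]
s8→1 e9→0 s9→1 s9→2 e11→1 e11→0 s11→1 s12→2 e13→1 s14→2 s15→3  — peak 3.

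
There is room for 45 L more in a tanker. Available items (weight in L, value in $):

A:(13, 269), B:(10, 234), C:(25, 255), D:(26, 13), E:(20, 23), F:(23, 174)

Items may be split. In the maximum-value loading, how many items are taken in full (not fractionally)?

2

Sort by value per unit weight and fill in that order.
Ratios (sorted): B 23.40, A 20.69, C 10.20, F 7.57, E 1.15, D 0.50
take B (10 @ 234); take A (13 @ 269); take 22/25 of C → 224.40. Capacity used 45/45.
2 item(s) taken whole; one partial (take 22/25 of C).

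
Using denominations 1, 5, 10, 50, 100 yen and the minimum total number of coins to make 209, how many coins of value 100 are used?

Greedy: take as many of the largest coin as possible, then repeat with the remainder.
209 = 2×100 + 1×5 + 4×1
Count of 100: 2

2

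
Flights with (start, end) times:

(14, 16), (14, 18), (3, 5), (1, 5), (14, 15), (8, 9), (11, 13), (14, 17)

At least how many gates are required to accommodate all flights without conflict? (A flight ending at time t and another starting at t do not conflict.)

4

Count concurrent intervals with a sweep; the peak is the room count.
Events (time:±→running): 1:+→1 3:+→2 5:-→1 5:-→0 8:+→1 9:-→0 11:+→1 13:-→0 14:+→1 14:+→2 14:+→3 14:+→4 … peak 4.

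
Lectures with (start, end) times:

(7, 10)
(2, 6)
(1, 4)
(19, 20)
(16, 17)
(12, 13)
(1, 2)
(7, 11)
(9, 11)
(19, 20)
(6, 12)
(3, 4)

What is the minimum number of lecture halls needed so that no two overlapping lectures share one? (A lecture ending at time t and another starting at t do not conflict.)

starts: [1, 1, 2, 3, 6, 7, 7, 9, 12, 16, 19, 19]
ends:   [2, 4, 4, 6, 10, 11, 11, 12, 13, 17, 20, 20]
s1→1 s1→2 e2→1 s2→2 s3→3 e4→2 e4→1 e6→0 s6→1 s7→2 s7→3 s9→4  — peak 4.

4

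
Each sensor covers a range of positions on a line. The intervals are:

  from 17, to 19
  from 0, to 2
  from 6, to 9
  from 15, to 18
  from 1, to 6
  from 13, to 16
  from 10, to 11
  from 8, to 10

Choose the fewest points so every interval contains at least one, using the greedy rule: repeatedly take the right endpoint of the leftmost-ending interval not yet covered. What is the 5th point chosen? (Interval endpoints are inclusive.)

19

Sorted: [0,2] [1,6] [6,9] [8,10] [10,11] [13,16] [15,18] [17,19]
{[0,2],[1,6]} hit by 2; {[6,9],[8,10]} hit by 9; {[10,11]} hit by 11; {[13,16],[15,18]} hit by 16; {[17,19]} hit by 19.
Points: 2, 9, 11, 16, 19 (5 total).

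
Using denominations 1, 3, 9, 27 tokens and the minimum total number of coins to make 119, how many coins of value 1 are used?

119 − 4×27→11 − 1×9→2 − 2×1→0
Count of 1: 2

2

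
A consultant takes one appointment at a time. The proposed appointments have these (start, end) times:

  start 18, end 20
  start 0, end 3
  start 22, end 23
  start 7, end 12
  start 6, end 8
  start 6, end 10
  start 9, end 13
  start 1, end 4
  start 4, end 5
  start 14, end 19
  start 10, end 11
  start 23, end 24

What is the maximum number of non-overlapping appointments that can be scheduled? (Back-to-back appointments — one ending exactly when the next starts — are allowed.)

Sorted by end: (0,3)  (1,4)  (4,5)  (6,8)  (6,10)  (10,11)  (7,12)  (9,13)  (14,19)  (18,20)  (22,23)  (23,24)
take (0,3); take (4,5); take (6,8); skip (6,10); take (10,11); skip (9,13); take (14,19); take (22,23); take (23,24).
Selected 7 appointments.

7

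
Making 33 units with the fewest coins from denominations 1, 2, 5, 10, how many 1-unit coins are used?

33 = 3×10 + 1×2 + 1×1
Count of 1: 1

1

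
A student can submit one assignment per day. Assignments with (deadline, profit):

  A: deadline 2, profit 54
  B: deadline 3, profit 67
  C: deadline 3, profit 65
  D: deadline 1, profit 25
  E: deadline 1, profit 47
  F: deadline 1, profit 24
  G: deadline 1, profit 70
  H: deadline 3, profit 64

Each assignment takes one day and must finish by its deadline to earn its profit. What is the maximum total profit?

Sort by profit descending; place each in the latest free slot ≤ its deadline.
Profit order: G=70 B=67 C=65 H=64 A=54 E=47 D=25 F=24
Assign: G→slot 1, B→slot 3, C→slot 2, H skipped, A skipped, E skipped, D skipped, F skipped.
Slots: [1:G] [2:C] [3:B]
Profit = 70 + 65 + 67 = 202

202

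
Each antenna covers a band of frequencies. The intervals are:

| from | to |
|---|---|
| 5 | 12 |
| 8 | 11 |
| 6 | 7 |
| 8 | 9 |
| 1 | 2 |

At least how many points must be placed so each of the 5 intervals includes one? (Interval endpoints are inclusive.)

Sort by right endpoint; whenever an interval is uncovered, place a point at its right end.
By right end: [1,2]  [6,7]  [8,9]  [8,11]  [5,12]
[1,2] uncovered → point at 2; [6,7] uncovered → point at 7; [8,9] uncovered → point at 9.
Points: 2, 7, 9 (3 total).

3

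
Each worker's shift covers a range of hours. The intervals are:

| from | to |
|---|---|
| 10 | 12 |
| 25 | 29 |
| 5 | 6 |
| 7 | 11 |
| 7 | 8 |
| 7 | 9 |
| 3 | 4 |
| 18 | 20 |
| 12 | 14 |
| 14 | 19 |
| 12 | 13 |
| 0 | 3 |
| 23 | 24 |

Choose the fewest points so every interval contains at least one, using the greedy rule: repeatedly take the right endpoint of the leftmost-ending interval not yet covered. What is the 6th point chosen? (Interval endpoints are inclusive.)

24

Sorted: [0,3] [3,4] [5,6] [7,8] [7,9] [7,11] [10,12] [12,13] [12,14] [14,19] [18,20] [23,24] [25,29]
{[0,3],[3,4]} hit by 3; {[5,6]} hit by 6; {[7,8],[7,9],[7,11]} hit by 8; {[10,12],[12,13],[12,14]} hit by 12; {[14,19],[18,20]} hit by 19; {[23,24]} hit by 24; {[25,29]} hit by 29.
Points: 3, 6, 8, 12, 19, 24, 29 (7 total).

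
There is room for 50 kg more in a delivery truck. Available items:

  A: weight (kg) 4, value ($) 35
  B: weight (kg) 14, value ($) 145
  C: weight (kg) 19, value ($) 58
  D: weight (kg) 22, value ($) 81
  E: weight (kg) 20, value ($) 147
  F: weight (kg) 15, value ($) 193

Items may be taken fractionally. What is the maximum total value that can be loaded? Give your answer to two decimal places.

497.95

Ratios (sorted): F 12.87, B 10.36, A 8.75, E 7.35, D 3.68, C 3.05
take F (15 @ 193); take B (14 @ 145); take A (4 @ 35); take 17/20 of E → 124.95. Capacity used 50/50.
Total value = 497.95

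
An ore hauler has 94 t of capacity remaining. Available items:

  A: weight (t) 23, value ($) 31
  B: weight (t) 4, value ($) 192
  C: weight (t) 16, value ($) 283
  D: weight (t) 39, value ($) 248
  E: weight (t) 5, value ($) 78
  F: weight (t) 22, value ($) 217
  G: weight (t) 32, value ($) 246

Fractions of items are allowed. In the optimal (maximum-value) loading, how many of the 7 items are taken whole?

Sort by value per unit weight and fill in that order.
Order: B (192/4=48.00) > C (283/16=17.69) > E (78/5=15.60) > F (217/22=9.86) > G (246/32=7.69) > D (248/39=6.36) > A (31/23=1.35)
Fill: take B (4 @ 192) → take C (16 @ 283) → take E (5 @ 78) → take F (22 @ 217) → take G (32 @ 246) → take 15/39 of D → 95.38; 94/94 used.
5 item(s) taken whole; one partial (take 15/39 of D).

5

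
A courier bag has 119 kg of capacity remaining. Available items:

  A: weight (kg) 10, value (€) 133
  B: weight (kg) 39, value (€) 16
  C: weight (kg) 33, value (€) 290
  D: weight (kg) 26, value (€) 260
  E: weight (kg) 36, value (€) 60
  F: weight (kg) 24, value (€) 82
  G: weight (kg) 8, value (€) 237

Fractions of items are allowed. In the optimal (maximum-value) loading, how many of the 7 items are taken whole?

5

Ratios (sorted): G 29.62, A 13.30, D 10.00, C 8.79, F 3.42, E 1.67, B 0.41
take G (8 @ 237); take A (10 @ 133); take D (26 @ 260); take C (33 @ 290); take F (24 @ 82); take 18/36 of E → 30.00. Capacity used 119/119.
5 item(s) taken whole; one partial (take 18/36 of E).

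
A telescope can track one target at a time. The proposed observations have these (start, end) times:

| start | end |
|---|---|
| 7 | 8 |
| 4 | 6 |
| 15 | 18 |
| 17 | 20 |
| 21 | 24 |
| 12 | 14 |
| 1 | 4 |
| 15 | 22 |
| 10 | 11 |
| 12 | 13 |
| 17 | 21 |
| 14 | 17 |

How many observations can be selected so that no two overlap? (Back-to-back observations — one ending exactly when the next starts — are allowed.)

8

Sort by end time and greedily take each interval whose start is ≥ the last chosen end.
By end time: (1,4), (4,6), (7,8), (10,11), (12,13), (12,14), (14,17), (15,18), (17,20), (17,21), (15,22), (21,24).
Pick (1,4); next start ≥ 4 → (4,6); next start ≥ 6 → (7,8); next start ≥ 8 → (10,11); next start ≥ 11 → (12,13); next start ≥ 13 → (14,17); next start ≥ 17 → (17,20); next start ≥ 20 → (21,24).
Selected 8 observations.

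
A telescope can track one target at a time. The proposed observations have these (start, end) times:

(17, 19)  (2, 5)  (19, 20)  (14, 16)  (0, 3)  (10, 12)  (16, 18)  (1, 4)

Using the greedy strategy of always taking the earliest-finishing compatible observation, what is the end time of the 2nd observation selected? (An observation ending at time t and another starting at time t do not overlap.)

Sorted by end: (0,3)  (1,4)  (2,5)  (10,12)  (14,16)  (16,18)  (17,19)  (19,20)
take (0,3); skip (1,4); skip (2,5); take (10,12); take (14,16); take (16,18); take (19,20).
Selected: (0,3) (10,12) (14,16) (16,18) (19,20)

12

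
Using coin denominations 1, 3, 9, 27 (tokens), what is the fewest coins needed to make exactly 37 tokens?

37 − 1×27→10 − 1×9→1 − 1×1→0
Total coins = 1 + 1 + 1 = 3

3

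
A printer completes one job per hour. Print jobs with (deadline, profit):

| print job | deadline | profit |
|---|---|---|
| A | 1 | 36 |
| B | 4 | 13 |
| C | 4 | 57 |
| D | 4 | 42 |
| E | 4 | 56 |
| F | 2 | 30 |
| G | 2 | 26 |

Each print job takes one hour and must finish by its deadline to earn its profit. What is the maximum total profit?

Take jobs in profit order; each goes to the latest open slot no later than its deadline.
By profit: C(d4,57), E(d4,56), D(d4,42), A(d1,36), F(d2,30), G(d2,26), B(d4,13)
C→slot 4; E→slot 3; D→slot 2; A→slot 1; F skipped; G skipped; B skipped.
Profit = 36 + 42 + 56 + 57 = 191

191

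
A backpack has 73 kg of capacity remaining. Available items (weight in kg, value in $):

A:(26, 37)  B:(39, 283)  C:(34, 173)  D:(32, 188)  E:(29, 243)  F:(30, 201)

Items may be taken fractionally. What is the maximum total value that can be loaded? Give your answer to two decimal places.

Sort by value per unit weight and fill in that order.
Ratios (sorted): E 8.38, B 7.26, F 6.70, D 5.88, C 5.09, A 1.42
take E (29 @ 243); take B (39 @ 283); take 5/30 of F → 33.50. Capacity used 73/73.
Total value = 559.50

559.50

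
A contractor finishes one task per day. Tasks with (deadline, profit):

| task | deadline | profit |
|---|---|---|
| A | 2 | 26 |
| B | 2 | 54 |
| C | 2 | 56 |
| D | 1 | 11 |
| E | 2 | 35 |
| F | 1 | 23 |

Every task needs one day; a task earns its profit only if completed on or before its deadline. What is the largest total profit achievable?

110

Sort by profit descending; place each in the latest free slot ≤ its deadline.
By profit: C(d2,56), B(d2,54), E(d2,35), A(d2,26), F(d1,23), D(d1,11)
C→slot 2; B→slot 1; E skipped; A skipped; F skipped; D skipped.
Profit = 54 + 56 = 110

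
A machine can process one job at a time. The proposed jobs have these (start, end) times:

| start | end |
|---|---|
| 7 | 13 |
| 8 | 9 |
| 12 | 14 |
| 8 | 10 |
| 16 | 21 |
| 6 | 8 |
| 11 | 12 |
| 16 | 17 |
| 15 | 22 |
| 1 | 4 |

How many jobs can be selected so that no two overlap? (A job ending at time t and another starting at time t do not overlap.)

Greedy by earliest finish: after sorting by end time, pick each interval compatible with the last pick.
Sorted by end: (1,4)  (6,8)  (8,9)  (8,10)  (11,12)  (7,13)  (12,14)  (16,17)  (16,21)  (15,22)
take (1,4); take (6,8); take (8,9); skip (8,10); take (11,12); take (12,14); take (16,17); skip (15,22).
Selected 6 jobs.

6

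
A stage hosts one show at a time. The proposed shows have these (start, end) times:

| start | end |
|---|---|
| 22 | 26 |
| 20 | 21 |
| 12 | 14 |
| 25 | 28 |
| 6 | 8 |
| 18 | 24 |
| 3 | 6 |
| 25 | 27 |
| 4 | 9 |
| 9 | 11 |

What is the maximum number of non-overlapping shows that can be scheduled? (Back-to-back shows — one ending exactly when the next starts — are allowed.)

Sorted by end: (3,6)  (6,8)  (4,9)  (9,11)  (12,14)  (20,21)  (18,24)  (22,26)  (25,27)  (25,28)
take (3,6); take (6,8); take (9,11); take (12,14); take (20,21); take (22,26).
Selected 6 shows.

6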